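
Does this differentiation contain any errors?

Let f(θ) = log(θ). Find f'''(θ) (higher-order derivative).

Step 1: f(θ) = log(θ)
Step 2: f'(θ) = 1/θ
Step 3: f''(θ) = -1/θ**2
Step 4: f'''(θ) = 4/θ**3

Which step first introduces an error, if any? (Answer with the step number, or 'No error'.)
Step 4

Step 4 is incorrect due to a wrong coefficient.
The step shows: 4/θ**3
The correct value should be: 2/θ**3

Explanation: The coefficient 2 was incorrectly written as 4: the term 2/θ**3 was incorrectly written as 4/θ**3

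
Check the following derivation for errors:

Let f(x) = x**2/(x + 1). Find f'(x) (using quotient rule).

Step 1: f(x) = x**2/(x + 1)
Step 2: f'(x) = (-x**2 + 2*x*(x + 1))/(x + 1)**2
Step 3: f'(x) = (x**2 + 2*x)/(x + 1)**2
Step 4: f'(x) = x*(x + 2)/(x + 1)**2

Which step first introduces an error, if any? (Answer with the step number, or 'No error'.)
No error

All steps in this derivation are correct.
The final answer f'(x) = x*(x + 2)/(x + 1)**2 is valid.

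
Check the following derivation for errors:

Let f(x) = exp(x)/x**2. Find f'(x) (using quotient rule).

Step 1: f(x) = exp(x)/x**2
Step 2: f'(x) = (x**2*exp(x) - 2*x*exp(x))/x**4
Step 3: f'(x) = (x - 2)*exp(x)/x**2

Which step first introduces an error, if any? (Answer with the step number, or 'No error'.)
Step 3

Step 3 is incorrect due to a wrong exponent.
The step shows: (x - 2)*exp(x)/x**2
The correct value should be: (x - 2)*exp(x)/x**3

Explanation: The exponent -3 on x was incorrectly written as -2: the term (x - 2)*exp(x)/x**3 was incorrectly written as (x - 2)*exp(x)/x**2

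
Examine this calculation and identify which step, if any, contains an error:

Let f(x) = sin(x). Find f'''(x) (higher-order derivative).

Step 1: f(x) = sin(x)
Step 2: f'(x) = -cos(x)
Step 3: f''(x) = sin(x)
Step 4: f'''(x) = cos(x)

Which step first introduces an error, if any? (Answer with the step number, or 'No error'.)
Step 2

Step 2 is incorrect due to a sign flip.
The step shows: -cos(x)
The correct value should be: cos(x)

Explanation: The sign of the whole expression was flipped: the term cos(x) was incorrectly written as -cos(x)
The later steps are derived from this incorrect expression, so the error originates in Step 2.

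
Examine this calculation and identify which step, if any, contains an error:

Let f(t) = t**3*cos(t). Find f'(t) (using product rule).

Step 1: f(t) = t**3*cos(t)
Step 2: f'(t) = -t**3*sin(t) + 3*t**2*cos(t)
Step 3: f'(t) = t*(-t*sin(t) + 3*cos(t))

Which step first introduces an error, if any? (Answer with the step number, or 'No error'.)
Step 3

Step 3 is incorrect due to a wrong exponent.
The step shows: t*(-t*sin(t) + 3*cos(t))
The correct value should be: t**2*(-t*sin(t) + 3*cos(t))

Explanation: The exponent 2 on t was incorrectly written as 1: the term t**2*(-t*sin(t) + 3*cos(t)) was incorrectly written as t*(-t*sin(t) + 3*cos(t))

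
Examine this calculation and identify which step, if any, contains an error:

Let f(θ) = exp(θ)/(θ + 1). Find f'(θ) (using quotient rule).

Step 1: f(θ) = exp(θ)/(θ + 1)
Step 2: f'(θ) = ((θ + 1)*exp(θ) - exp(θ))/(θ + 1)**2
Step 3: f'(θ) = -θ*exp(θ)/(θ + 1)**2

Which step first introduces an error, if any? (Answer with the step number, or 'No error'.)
Step 3

Step 3 is incorrect due to a sign flip.
The step shows: -θ*exp(θ)/(θ + 1)**2
The correct value should be: θ*exp(θ)/(θ + 1)**2

Explanation: The sign of the whole expression was flipped: the term θ*exp(θ)/(θ + 1)**2 was incorrectly written as -θ*exp(θ)/(θ + 1)**2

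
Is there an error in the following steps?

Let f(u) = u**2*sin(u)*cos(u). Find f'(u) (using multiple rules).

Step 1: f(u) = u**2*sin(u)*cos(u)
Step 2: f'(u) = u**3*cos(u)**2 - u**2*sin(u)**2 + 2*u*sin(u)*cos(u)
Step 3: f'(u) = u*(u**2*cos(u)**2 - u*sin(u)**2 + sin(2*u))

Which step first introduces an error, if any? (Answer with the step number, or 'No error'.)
Step 2

Step 2 is incorrect due to a wrong exponent.
The step shows: u**3*cos(u)**2 - u**2*sin(u)**2 + 2*u*sin(u)*cos(u)
The correct value should be: -u**2*sin(u)**2 + u**2*cos(u)**2 + 2*u*sin(u)*cos(u)

Explanation: The exponent 2 on u was incorrectly written as 3: the term u**2*cos(u)**2 was incorrectly written as u**3*cos(u)**2
The later steps are derived from this incorrect expression, so the error originates in Step 2.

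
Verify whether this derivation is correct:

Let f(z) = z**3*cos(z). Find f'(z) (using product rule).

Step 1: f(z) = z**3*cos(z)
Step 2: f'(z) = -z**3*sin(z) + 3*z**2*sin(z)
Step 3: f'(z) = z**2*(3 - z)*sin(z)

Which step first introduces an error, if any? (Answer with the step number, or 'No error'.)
Step 2

Step 2 is incorrect due to a wrong trig function.
The step shows: -z**3*sin(z) + 3*z**2*sin(z)
The correct value should be: -z**3*sin(z) + 3*z**2*cos(z)

Explanation: cos(z) was incorrectly written as sin(z): the term 3*z**2*cos(z) was incorrectly written as 3*z**2*sin(z)
The later steps are derived from this incorrect expression, so the error originates in Step 2.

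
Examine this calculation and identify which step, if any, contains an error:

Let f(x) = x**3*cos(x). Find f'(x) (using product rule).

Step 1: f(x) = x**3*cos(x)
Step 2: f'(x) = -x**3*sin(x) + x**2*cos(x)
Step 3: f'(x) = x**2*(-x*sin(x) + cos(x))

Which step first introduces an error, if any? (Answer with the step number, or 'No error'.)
Step 2

Step 2 is incorrect due to a wrong coefficient.
The step shows: -x**3*sin(x) + x**2*cos(x)
The correct value should be: -x**3*sin(x) + 3*x**2*cos(x)

Explanation: The coefficient 3 was incorrectly written as 1: the term 3*x**2*cos(x) was incorrectly written as x**2*cos(x)
The later steps are derived from this incorrect expression, so the error originates in Step 2.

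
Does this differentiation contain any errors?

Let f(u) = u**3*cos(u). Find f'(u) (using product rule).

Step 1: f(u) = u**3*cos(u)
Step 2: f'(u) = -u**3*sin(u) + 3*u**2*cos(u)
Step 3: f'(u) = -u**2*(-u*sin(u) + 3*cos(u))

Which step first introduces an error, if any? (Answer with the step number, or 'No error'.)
Step 3

Step 3 is incorrect due to a sign flip.
The step shows: -u**2*(-u*sin(u) + 3*cos(u))
The correct value should be: u**2*(-u*sin(u) + 3*cos(u))

Explanation: The sign of the whole expression was flipped: the term u**2*(-u*sin(u) + 3*cos(u)) was incorrectly written as -u**2*(-u*sin(u) + 3*cos(u))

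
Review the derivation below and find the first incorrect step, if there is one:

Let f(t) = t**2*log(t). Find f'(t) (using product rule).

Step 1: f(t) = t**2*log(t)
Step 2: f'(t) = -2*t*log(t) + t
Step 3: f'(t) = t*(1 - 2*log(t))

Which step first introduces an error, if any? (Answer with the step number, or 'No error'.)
Step 2

Step 2 is incorrect due to a sign flip.
The step shows: -2*t*log(t) + t
The correct value should be: 2*t*log(t) + t

Explanation: The sign of one term was flipped: the term 2*t*log(t) was incorrectly written as -2*t*log(t)
The later steps are derived from this incorrect expression, so the error originates in Step 2.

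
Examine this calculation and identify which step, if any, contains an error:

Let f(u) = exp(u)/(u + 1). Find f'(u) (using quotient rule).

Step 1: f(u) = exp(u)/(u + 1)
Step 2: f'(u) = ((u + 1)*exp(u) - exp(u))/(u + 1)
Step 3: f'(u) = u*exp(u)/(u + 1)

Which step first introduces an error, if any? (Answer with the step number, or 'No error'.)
Step 2

Step 2 is incorrect due to a wrong exponent.
The step shows: ((u + 1)*exp(u) - exp(u))/(u + 1)
The correct value should be: ((u + 1)*exp(u) - exp(u))/(u + 1)**2

Explanation: The exponent -2 on u + 1 was incorrectly written as -1: the term ((u + 1)*exp(u) - exp(u))/(u + 1)**2 was incorrectly written as ((u + 1)*exp(u) - exp(u))/(u + 1)
The later steps are derived from this incorrect expression, so the error originates in Step 2.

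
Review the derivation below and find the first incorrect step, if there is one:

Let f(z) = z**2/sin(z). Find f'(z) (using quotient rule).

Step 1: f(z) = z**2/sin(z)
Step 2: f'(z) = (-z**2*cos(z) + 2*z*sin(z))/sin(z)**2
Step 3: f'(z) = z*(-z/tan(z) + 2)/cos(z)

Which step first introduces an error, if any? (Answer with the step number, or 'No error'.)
Step 3

Step 3 is incorrect due to a wrong trig function.
The step shows: z*(-z/tan(z) + 2)/cos(z)
The correct value should be: z*(-z/tan(z) + 2)/sin(z)

Explanation: sin(z) was incorrectly written as cos(z): the term z*(-z/tan(z) + 2)/sin(z) was incorrectly written as z*(-z/tan(z) + 2)/cos(z)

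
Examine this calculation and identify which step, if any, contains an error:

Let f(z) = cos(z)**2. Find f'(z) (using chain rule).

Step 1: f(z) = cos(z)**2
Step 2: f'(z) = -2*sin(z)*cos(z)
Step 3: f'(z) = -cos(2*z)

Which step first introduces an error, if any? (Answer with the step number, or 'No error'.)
Step 3

Step 3 is incorrect due to a wrong trig function.
The step shows: -cos(2*z)
The correct value should be: -sin(2*z)

Explanation: sin(2*z) was incorrectly written as cos(2*z): the term -sin(2*z) was incorrectly written as -cos(2*z)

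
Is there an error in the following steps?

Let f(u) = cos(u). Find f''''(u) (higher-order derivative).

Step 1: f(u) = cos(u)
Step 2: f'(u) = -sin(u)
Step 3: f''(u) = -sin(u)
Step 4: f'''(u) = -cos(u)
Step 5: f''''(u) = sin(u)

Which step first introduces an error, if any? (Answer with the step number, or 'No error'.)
Step 3

Step 3 is incorrect due to a wrong trig function.
The step shows: -sin(u)
The correct value should be: -cos(u)

Explanation: cos(u) was incorrectly written as sin(u): the term -cos(u) was incorrectly written as -sin(u)
The later steps are derived from this incorrect expression, so the error originates in Step 3.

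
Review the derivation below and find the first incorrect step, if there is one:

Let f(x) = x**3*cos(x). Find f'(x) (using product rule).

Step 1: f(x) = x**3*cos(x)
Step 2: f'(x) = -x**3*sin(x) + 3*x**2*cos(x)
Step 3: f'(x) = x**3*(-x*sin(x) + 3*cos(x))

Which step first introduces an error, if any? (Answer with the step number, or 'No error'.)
Step 3

Step 3 is incorrect due to a wrong exponent.
The step shows: x**3*(-x*sin(x) + 3*cos(x))
The correct value should be: x**2*(-x*sin(x) + 3*cos(x))

Explanation: The exponent 2 on x was incorrectly written as 3: the term x**2*(-x*sin(x) + 3*cos(x)) was incorrectly written as x**3*(-x*sin(x) + 3*cos(x))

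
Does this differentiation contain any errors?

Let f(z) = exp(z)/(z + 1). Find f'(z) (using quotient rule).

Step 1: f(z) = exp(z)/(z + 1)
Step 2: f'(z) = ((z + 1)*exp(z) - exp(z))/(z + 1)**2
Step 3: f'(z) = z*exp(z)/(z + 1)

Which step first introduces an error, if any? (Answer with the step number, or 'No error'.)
Step 3

Step 3 is incorrect due to a wrong exponent.
The step shows: z*exp(z)/(z + 1)
The correct value should be: z*exp(z)/(z + 1)**2

Explanation: The exponent -2 on z + 1 was incorrectly written as -1: the term z*exp(z)/(z + 1)**2 was incorrectly written as z*exp(z)/(z + 1)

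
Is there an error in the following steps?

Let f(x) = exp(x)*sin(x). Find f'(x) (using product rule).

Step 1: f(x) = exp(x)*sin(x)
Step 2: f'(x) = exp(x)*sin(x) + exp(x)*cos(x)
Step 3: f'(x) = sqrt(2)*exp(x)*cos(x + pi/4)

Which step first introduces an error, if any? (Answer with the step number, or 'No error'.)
Step 3

Step 3 is incorrect due to a wrong trig function.
The step shows: sqrt(2)*exp(x)*cos(x + pi/4)
The correct value should be: sqrt(2)*exp(x)*sin(x + pi/4)

Explanation: sin(x + pi/4) was incorrectly written as cos(x + pi/4): the term sqrt(2)*exp(x)*sin(x + pi/4) was incorrectly written as sqrt(2)*exp(x)*cos(x + pi/4)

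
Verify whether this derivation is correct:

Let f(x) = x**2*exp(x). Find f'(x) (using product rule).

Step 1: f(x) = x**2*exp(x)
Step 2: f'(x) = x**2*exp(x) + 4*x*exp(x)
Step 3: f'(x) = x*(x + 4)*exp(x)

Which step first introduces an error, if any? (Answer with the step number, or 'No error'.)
Step 2

Step 2 is incorrect due to a wrong coefficient.
The step shows: x**2*exp(x) + 4*x*exp(x)
The correct value should be: x**2*exp(x) + 2*x*exp(x)

Explanation: The coefficient 2 was incorrectly written as 4: the term 2*x*exp(x) was incorrectly written as 4*x*exp(x)
The later steps are derived from this incorrect expression, so the error originates in Step 2.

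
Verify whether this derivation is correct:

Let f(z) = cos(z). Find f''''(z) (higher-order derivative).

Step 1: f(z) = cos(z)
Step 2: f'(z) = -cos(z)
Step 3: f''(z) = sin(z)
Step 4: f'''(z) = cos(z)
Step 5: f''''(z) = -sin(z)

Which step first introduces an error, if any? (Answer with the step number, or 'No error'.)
Step 2

Step 2 is incorrect due to a wrong trig function.
The step shows: -cos(z)
The correct value should be: -sin(z)

Explanation: sin(z) was incorrectly written as cos(z): the term -sin(z) was incorrectly written as -cos(z)
The later steps are derived from this incorrect expression, so the error originates in Step 2.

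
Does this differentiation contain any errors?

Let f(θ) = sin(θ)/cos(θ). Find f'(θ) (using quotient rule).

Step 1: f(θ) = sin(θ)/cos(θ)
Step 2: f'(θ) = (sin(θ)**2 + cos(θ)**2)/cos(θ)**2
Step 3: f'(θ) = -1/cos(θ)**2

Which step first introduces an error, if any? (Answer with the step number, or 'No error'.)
Step 3

Step 3 is incorrect due to a sign flip.
The step shows: -1/cos(θ)**2
The correct value should be: cos(θ)**(-2)

Explanation: The sign of the whole expression was flipped: the term cos(θ)**(-2) was incorrectly written as -1/cos(θ)**2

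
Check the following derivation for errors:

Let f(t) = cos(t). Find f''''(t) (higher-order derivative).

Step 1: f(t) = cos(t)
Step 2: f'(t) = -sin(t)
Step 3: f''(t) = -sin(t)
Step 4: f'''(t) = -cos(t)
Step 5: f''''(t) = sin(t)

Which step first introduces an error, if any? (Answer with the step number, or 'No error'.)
Step 3

Step 3 is incorrect due to a wrong trig function.
The step shows: -sin(t)
The correct value should be: -cos(t)

Explanation: cos(t) was incorrectly written as sin(t): the term -cos(t) was incorrectly written as -sin(t)
The later steps are derived from this incorrect expression, so the error originates in Step 3.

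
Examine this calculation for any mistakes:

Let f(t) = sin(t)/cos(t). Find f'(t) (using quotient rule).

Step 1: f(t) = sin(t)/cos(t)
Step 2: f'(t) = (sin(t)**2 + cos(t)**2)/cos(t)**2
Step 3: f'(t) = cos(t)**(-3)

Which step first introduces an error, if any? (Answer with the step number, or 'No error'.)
Step 3

Step 3 is incorrect due to a wrong exponent.
The step shows: cos(t)**(-3)
The correct value should be: cos(t)**(-2)

Explanation: The exponent -2 on cos(t) was incorrectly written as -3: the term cos(t)**(-2) was incorrectly written as cos(t)**(-3)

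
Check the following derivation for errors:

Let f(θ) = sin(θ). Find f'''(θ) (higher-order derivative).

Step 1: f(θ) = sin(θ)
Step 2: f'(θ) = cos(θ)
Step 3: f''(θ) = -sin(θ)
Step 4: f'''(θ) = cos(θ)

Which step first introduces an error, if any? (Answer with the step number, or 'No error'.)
Step 4

Step 4 is incorrect due to a sign flip.
The step shows: cos(θ)
The correct value should be: -cos(θ)

Explanation: The sign of the whole expression was flipped: the term -cos(θ) was incorrectly written as cos(θ)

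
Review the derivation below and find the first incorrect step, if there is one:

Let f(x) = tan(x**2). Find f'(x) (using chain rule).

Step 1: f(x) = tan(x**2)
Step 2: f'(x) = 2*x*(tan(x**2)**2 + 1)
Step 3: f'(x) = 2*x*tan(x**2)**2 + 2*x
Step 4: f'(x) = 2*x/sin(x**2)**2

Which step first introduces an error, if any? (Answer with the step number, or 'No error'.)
Step 4

Step 4 is incorrect due to a wrong trig function.
The step shows: 2*x/sin(x**2)**2
The correct value should be: 2*x/cos(x**2)**2

Explanation: cos(x**2) was incorrectly written as sin(x**2): the term 2*x/cos(x**2)**2 was incorrectly written as 2*x/sin(x**2)**2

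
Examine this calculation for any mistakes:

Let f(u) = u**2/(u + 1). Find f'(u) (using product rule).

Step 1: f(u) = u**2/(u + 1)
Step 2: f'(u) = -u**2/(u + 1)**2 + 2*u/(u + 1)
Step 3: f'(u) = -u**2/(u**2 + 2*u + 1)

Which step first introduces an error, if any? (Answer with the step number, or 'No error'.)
Step 3

Step 3 is incorrect due to a dropped term.
The step shows: -u**2/(u**2 + 2*u + 1)
The correct value should be: -u**2/(u**2 + 2*u + 1) + 2*u/(u + 1)

Explanation: A term was dropped: the term 2*u/(u + 1) was incorrectly omitted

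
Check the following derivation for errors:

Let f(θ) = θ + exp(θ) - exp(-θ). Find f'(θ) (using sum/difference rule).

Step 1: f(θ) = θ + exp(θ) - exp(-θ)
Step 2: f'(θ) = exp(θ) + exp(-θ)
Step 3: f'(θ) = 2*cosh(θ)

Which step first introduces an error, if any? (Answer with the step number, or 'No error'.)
Step 2

Step 2 is incorrect due to a dropped term.
The step shows: exp(θ) + exp(-θ)
The correct value should be: exp(θ) + 1 + exp(-θ)

Explanation: A term was dropped: the term 1 was incorrectly omitted
The later steps are derived from this incorrect expression, so the error originates in Step 2.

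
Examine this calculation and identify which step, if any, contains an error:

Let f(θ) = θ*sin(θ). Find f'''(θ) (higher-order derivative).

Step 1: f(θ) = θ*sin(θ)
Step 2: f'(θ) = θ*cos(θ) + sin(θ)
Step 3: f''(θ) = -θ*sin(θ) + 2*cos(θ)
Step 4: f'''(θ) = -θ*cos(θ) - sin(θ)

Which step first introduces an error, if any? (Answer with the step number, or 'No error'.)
Step 4

Step 4 is incorrect due to a wrong coefficient.
The step shows: -θ*cos(θ) - sin(θ)
The correct value should be: -θ*cos(θ) - 3*sin(θ)

Explanation: The coefficient -3 was incorrectly written as -1: the term -3*sin(θ) was incorrectly written as -sin(θ)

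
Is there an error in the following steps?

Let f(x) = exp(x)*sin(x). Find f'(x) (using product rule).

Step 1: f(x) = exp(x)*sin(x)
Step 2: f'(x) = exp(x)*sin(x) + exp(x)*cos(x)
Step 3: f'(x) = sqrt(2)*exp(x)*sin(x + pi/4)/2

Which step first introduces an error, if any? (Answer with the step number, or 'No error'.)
Step 3

Step 3 is incorrect due to a wrong exponent.
The step shows: sqrt(2)*exp(x)*sin(x + pi/4)/2
The correct value should be: sqrt(2)*exp(x)*sin(x + pi/4)

Explanation: The exponent 1/2 on 2 was incorrectly written as -1/2: the term sqrt(2)*exp(x)*sin(x + pi/4) was incorrectly written as sqrt(2)*exp(x)*sin(x + pi/4)/2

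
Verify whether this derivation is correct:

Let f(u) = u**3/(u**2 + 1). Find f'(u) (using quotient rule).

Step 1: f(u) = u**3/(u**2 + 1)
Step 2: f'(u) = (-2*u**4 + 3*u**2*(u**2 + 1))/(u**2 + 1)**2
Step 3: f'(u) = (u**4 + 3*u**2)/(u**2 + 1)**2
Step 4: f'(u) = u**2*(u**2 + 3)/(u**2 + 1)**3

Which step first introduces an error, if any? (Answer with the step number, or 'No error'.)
Step 4

Step 4 is incorrect due to a wrong exponent.
The step shows: u**2*(u**2 + 3)/(u**2 + 1)**3
The correct value should be: u**2*(u**2 + 3)/(u**2 + 1)**2

Explanation: The exponent -2 on u**2 + 1 was incorrectly written as -3: the term u**2*(u**2 + 3)/(u**2 + 1)**2 was incorrectly written as u**2*(u**2 + 3)/(u**2 + 1)**3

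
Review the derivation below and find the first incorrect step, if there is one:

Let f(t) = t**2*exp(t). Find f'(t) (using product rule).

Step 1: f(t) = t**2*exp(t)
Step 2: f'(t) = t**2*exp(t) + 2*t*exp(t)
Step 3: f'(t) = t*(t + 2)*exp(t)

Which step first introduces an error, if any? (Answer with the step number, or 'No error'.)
No error

All steps in this derivation are correct.
The final answer f'(t) = t*(t + 2)*exp(t) is valid.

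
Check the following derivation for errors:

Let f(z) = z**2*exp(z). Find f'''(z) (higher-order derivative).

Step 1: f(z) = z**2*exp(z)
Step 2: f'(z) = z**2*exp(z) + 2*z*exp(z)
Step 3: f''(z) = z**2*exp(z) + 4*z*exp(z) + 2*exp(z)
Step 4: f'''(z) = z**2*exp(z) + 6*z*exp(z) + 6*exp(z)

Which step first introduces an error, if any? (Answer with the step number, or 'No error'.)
No error

All steps in this derivation are correct.
The final answer f'''(z) = z**2*exp(z) + 6*z*exp(z) + 6*exp(z) is valid.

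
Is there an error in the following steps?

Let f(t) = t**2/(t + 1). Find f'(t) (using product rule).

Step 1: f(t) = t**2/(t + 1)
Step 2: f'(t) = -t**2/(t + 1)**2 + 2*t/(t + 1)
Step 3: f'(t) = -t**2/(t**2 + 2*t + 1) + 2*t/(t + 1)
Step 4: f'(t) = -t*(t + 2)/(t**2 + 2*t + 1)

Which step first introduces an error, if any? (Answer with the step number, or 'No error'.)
Step 4

Step 4 is incorrect due to a sign flip.
The step shows: -t*(t + 2)/(t**2 + 2*t + 1)
The correct value should be: t*(t + 2)/(t**2 + 2*t + 1)

Explanation: The sign of the whole expression was flipped: the term t*(t + 2)/(t**2 + 2*t + 1) was incorrectly written as -t*(t + 2)/(t**2 + 2*t + 1)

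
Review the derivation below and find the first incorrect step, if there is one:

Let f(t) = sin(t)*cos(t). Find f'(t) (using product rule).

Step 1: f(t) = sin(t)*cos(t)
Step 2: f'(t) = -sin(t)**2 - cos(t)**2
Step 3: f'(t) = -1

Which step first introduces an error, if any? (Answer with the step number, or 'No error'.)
Step 2

Step 2 is incorrect due to a sign flip.
The step shows: -sin(t)**2 - cos(t)**2
The correct value should be: -sin(t)**2 + cos(t)**2

Explanation: The sign of one term was flipped: the term cos(t)**2 was incorrectly written as -cos(t)**2
The later steps are derived from this incorrect expression, so the error originates in Step 2.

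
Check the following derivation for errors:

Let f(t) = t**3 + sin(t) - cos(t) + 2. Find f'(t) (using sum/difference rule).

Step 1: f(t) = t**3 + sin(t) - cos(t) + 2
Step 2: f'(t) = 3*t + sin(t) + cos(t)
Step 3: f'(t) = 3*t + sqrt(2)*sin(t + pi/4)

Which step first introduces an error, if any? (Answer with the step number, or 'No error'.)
Step 2

Step 2 is incorrect due to a wrong exponent.
The step shows: 3*t + sin(t) + cos(t)
The correct value should be: 3*t**2 + sin(t) + cos(t)

Explanation: The exponent 2 on t was incorrectly written as 1: the term 3*t**2 was incorrectly written as 3*t
The later steps are derived from this incorrect expression, so the error originates in Step 2.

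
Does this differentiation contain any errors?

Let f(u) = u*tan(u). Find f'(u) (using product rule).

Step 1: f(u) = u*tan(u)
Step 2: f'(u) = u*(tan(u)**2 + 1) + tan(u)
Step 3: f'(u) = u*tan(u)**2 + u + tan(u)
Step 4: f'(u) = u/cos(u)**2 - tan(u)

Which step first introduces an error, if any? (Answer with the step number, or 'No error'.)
Step 4

Step 4 is incorrect due to a sign flip.
The step shows: u/cos(u)**2 - tan(u)
The correct value should be: u/cos(u)**2 + tan(u)

Explanation: The sign of one term was flipped: the term tan(u) was incorrectly written as -tan(u)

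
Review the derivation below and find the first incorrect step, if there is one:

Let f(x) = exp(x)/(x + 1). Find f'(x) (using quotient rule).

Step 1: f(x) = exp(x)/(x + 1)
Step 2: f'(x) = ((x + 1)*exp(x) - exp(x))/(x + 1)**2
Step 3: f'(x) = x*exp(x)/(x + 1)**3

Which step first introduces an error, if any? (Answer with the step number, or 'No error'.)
Step 3

Step 3 is incorrect due to a wrong exponent.
The step shows: x*exp(x)/(x + 1)**3
The correct value should be: x*exp(x)/(x + 1)**2

Explanation: The exponent -2 on x + 1 was incorrectly written as -3: the term x*exp(x)/(x + 1)**2 was incorrectly written as x*exp(x)/(x + 1)**3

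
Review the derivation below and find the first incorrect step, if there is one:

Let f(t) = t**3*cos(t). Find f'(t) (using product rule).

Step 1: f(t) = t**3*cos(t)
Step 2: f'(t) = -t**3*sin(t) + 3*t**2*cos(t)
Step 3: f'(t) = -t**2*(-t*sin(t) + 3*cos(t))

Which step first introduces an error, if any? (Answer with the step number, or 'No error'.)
Step 3

Step 3 is incorrect due to a sign flip.
The step shows: -t**2*(-t*sin(t) + 3*cos(t))
The correct value should be: t**2*(-t*sin(t) + 3*cos(t))

Explanation: The sign of the whole expression was flipped: the term t**2*(-t*sin(t) + 3*cos(t)) was incorrectly written as -t**2*(-t*sin(t) + 3*cos(t))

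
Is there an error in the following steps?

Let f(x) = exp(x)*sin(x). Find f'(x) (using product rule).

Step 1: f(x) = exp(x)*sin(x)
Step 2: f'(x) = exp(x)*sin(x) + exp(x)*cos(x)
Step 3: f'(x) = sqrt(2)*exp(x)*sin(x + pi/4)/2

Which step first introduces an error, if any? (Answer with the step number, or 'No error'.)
Step 3

Step 3 is incorrect due to a wrong exponent.
The step shows: sqrt(2)*exp(x)*sin(x + pi/4)/2
The correct value should be: sqrt(2)*exp(x)*sin(x + pi/4)

Explanation: The exponent 1/2 on 2 was incorrectly written as -1/2: the term sqrt(2)*exp(x)*sin(x + pi/4) was incorrectly written as sqrt(2)*exp(x)*sin(x + pi/4)/2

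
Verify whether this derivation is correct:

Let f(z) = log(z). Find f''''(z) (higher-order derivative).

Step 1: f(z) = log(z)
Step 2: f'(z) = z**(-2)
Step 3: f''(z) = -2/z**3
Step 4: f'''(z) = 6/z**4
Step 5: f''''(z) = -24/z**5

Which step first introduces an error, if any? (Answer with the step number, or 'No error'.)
Step 2

Step 2 is incorrect due to a wrong exponent.
The step shows: z**(-2)
The correct value should be: 1/z

Explanation: The exponent -1 on z was incorrectly written as -2: the term 1/z was incorrectly written as z**(-2)
The later steps are derived from this incorrect expression, so the error originates in Step 2.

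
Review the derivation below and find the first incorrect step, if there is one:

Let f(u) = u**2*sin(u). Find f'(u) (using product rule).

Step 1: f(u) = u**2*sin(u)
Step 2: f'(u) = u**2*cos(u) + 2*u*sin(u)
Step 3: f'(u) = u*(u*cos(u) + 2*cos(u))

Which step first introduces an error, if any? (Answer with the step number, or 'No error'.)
Step 3

Step 3 is incorrect due to a wrong trig function.
The step shows: u*(u*cos(u) + 2*cos(u))
The correct value should be: u*(u*cos(u) + 2*sin(u))

Explanation: sin(u) was incorrectly written as cos(u): the term u*(u*cos(u) + 2*sin(u)) was incorrectly written as u*(u*cos(u) + 2*cos(u))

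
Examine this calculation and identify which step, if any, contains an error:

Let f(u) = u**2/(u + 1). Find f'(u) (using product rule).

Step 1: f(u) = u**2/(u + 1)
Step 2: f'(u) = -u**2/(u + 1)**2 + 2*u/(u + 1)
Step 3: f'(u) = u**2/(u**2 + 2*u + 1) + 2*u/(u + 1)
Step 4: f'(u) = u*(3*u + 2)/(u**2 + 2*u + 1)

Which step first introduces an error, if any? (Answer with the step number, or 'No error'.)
Step 3

Step 3 is incorrect due to a sign flip.
The step shows: u**2/(u**2 + 2*u + 1) + 2*u/(u + 1)
The correct value should be: -u**2/(u**2 + 2*u + 1) + 2*u/(u + 1)

Explanation: The sign of one term was flipped: the term -u**2/(u**2 + 2*u + 1) was incorrectly written as u**2/(u**2 + 2*u + 1)
The later steps are derived from this incorrect expression, so the error originates in Step 3.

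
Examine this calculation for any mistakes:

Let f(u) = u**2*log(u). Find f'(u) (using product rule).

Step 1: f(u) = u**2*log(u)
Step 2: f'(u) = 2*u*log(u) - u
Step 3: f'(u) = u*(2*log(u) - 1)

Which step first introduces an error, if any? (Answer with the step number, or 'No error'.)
Step 2

Step 2 is incorrect due to a sign flip.
The step shows: 2*u*log(u) - u
The correct value should be: 2*u*log(u) + u

Explanation: The sign of one term was flipped: the term u was incorrectly written as -u
The later steps are derived from this incorrect expression, so the error originates in Step 2.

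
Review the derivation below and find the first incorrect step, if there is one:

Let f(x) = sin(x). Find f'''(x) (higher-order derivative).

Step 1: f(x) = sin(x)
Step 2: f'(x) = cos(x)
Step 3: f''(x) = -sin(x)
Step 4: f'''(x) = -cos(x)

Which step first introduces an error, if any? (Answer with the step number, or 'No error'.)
No error

All steps in this derivation are correct.
The final answer f'''(x) = -cos(x) is valid.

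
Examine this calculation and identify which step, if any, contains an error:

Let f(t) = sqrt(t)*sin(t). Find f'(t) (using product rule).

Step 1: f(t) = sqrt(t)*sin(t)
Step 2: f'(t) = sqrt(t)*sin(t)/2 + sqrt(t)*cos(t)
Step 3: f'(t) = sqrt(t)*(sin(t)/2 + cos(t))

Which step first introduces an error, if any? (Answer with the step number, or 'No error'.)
Step 2

Step 2 is incorrect due to a wrong exponent.
The step shows: sqrt(t)*sin(t)/2 + sqrt(t)*cos(t)
The correct value should be: sqrt(t)*cos(t) + sin(t)/(2*sqrt(t))

Explanation: The exponent -1/2 on t was incorrectly written as 1/2: the term sin(t)/(2*sqrt(t)) was incorrectly written as sqrt(t)*sin(t)/2
The later steps are derived from this incorrect expression, so the error originates in Step 2.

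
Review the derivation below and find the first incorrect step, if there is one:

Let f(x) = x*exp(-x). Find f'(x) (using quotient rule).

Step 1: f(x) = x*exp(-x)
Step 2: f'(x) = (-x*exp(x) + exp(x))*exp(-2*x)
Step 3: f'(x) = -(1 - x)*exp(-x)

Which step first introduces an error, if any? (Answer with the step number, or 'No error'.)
Step 3

Step 3 is incorrect due to a sign flip.
The step shows: -(1 - x)*exp(-x)
The correct value should be: (1 - x)*exp(-x)

Explanation: The sign of the whole expression was flipped: the term (1 - x)*exp(-x) was incorrectly written as -(1 - x)*exp(-x)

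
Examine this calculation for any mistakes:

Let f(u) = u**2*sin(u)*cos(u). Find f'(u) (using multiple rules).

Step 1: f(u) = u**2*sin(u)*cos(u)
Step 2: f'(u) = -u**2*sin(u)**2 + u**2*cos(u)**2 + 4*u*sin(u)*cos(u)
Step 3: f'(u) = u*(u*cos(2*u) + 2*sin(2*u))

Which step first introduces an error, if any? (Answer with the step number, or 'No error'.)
Step 2

Step 2 is incorrect due to a wrong coefficient.
The step shows: -u**2*sin(u)**2 + u**2*cos(u)**2 + 4*u*sin(u)*cos(u)
The correct value should be: -u**2*sin(u)**2 + u**2*cos(u)**2 + 2*u*sin(u)*cos(u)

Explanation: The coefficient 2 was incorrectly written as 4: the term 2*u*sin(u)*cos(u) was incorrectly written as 4*u*sin(u)*cos(u)
The later steps are derived from this incorrect expression, so the error originates in Step 2.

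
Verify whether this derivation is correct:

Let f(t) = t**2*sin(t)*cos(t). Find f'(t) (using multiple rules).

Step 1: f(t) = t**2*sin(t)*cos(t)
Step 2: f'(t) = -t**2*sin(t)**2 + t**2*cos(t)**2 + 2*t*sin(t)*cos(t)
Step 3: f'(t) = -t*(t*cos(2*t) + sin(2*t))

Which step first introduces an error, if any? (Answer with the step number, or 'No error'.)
Step 3

Step 3 is incorrect due to a sign flip.
The step shows: -t*(t*cos(2*t) + sin(2*t))
The correct value should be: t*(t*cos(2*t) + sin(2*t))

Explanation: The sign of the whole expression was flipped: the term t*(t*cos(2*t) + sin(2*t)) was incorrectly written as -t*(t*cos(2*t) + sin(2*t))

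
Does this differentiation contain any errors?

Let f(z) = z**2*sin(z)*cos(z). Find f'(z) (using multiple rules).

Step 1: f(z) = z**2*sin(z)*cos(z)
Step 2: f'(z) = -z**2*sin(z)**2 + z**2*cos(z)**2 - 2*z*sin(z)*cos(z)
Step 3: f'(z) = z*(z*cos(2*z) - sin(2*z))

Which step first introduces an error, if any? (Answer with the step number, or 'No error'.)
Step 2

Step 2 is incorrect due to a sign flip.
The step shows: -z**2*sin(z)**2 + z**2*cos(z)**2 - 2*z*sin(z)*cos(z)
The correct value should be: -z**2*sin(z)**2 + z**2*cos(z)**2 + 2*z*sin(z)*cos(z)

Explanation: The sign of one term was flipped: the term 2*z*sin(z)*cos(z) was incorrectly written as -2*z*sin(z)*cos(z)
The later steps are derived from this incorrect expression, so the error originates in Step 2.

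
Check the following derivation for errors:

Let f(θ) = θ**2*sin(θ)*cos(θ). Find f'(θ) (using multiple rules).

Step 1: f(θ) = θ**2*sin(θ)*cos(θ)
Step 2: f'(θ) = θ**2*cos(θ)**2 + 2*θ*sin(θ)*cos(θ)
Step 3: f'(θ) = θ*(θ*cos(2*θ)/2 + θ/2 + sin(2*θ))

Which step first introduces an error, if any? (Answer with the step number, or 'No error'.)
Step 2

Step 2 is incorrect due to a dropped term.
The step shows: θ**2*cos(θ)**2 + 2*θ*sin(θ)*cos(θ)
The correct value should be: -θ**2*sin(θ)**2 + θ**2*cos(θ)**2 + 2*θ*sin(θ)*cos(θ)

Explanation: A term was dropped: the term -θ**2*sin(θ)**2 was incorrectly omitted
The later steps are derived from this incorrect expression, so the error originates in Step 2.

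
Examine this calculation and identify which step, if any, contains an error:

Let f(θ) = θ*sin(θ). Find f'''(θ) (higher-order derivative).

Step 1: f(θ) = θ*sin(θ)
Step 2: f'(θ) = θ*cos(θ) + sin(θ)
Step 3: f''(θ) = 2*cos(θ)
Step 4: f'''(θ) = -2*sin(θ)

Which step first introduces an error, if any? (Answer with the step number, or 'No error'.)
Step 3

Step 3 is incorrect due to a dropped term.
The step shows: 2*cos(θ)
The correct value should be: -θ*sin(θ) + 2*cos(θ)

Explanation: A term was dropped: the term -θ*sin(θ) was incorrectly omitted
The later steps are derived from this incorrect expression, so the error originates in Step 3.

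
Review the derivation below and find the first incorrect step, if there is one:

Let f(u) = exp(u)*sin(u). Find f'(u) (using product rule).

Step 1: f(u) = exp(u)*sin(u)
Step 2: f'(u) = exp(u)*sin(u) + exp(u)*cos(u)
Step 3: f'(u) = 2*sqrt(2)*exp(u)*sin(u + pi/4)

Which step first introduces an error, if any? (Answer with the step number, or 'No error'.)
Step 3

Step 3 is incorrect due to a wrong exponent.
The step shows: 2*sqrt(2)*exp(u)*sin(u + pi/4)
The correct value should be: sqrt(2)*exp(u)*sin(u + pi/4)

Explanation: The exponent 1/2 on 2 was incorrectly written as 3/2: the term sqrt(2)*exp(u)*sin(u + pi/4) was incorrectly written as 2*sqrt(2)*exp(u)*sin(u + pi/4)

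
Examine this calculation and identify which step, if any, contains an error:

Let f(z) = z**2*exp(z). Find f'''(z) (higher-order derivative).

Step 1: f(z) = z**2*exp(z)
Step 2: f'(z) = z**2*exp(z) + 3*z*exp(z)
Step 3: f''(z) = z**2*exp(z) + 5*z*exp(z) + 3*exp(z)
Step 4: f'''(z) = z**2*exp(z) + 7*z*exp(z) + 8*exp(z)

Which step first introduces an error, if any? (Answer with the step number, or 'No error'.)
Step 2

Step 2 is incorrect due to a wrong coefficient.
The step shows: z**2*exp(z) + 3*z*exp(z)
The correct value should be: z**2*exp(z) + 2*z*exp(z)

Explanation: The coefficient 2 was incorrectly written as 3: the term 2*z*exp(z) was incorrectly written as 3*z*exp(z)
The later steps are derived from this incorrect expression, so the error originates in Step 2.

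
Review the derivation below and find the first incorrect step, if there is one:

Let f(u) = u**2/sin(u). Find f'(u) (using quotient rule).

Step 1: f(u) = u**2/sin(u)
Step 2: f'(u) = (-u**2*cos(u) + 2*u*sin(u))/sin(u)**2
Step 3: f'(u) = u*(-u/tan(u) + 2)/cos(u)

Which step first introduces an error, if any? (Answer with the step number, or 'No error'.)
Step 3

Step 3 is incorrect due to a wrong trig function.
The step shows: u*(-u/tan(u) + 2)/cos(u)
The correct value should be: u*(-u/tan(u) + 2)/sin(u)

Explanation: sin(u) was incorrectly written as cos(u): the term u*(-u/tan(u) + 2)/sin(u) was incorrectly written as u*(-u/tan(u) + 2)/cos(u)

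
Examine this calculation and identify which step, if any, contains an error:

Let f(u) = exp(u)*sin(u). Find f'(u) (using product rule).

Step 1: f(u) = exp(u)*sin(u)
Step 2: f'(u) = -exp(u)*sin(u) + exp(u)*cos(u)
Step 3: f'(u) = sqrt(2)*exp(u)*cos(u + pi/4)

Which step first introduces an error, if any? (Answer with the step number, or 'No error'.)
Step 2

Step 2 is incorrect due to a sign flip.
The step shows: -exp(u)*sin(u) + exp(u)*cos(u)
The correct value should be: exp(u)*sin(u) + exp(u)*cos(u)

Explanation: The sign of one term was flipped: the term exp(u)*sin(u) was incorrectly written as -exp(u)*sin(u)
The later steps are derived from this incorrect expression, so the error originates in Step 2.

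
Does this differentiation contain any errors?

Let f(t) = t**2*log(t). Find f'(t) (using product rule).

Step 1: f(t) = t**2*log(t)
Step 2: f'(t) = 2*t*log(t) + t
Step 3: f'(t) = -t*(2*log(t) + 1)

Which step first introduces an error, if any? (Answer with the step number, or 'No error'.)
Step 3

Step 3 is incorrect due to a sign flip.
The step shows: -t*(2*log(t) + 1)
The correct value should be: t*(2*log(t) + 1)

Explanation: The sign of the whole expression was flipped: the term t*(2*log(t) + 1) was incorrectly written as -t*(2*log(t) + 1)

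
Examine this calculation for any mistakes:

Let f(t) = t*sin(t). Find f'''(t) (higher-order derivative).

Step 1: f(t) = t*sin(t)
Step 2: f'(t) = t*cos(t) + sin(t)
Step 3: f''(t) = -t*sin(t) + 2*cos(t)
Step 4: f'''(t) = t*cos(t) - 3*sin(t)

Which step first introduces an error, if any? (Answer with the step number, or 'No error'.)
Step 4

Step 4 is incorrect due to a sign flip.
The step shows: t*cos(t) - 3*sin(t)
The correct value should be: -t*cos(t) - 3*sin(t)

Explanation: The sign of one term was flipped: the term -t*cos(t) was incorrectly written as t*cos(t)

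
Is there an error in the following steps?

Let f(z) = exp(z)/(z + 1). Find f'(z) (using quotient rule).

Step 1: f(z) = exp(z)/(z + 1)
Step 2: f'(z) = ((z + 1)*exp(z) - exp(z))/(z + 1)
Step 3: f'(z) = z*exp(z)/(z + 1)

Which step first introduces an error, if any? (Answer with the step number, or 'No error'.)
Step 2

Step 2 is incorrect due to a wrong exponent.
The step shows: ((z + 1)*exp(z) - exp(z))/(z + 1)
The correct value should be: ((z + 1)*exp(z) - exp(z))/(z + 1)**2

Explanation: The exponent -2 on z + 1 was incorrectly written as -1: the term ((z + 1)*exp(z) - exp(z))/(z + 1)**2 was incorrectly written as ((z + 1)*exp(z) - exp(z))/(z + 1)
The later steps are derived from this incorrect expression, so the error originates in Step 2.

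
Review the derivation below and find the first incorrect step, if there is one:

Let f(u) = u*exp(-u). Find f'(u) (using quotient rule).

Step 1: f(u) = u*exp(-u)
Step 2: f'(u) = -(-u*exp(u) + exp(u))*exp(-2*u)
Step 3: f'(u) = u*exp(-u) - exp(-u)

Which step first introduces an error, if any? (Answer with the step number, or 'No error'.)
Step 2

Step 2 is incorrect due to a sign flip.
The step shows: -(-u*exp(u) + exp(u))*exp(-2*u)
The correct value should be: (-u*exp(u) + exp(u))*exp(-2*u)

Explanation: The sign of the whole expression was flipped: the term (-u*exp(u) + exp(u))*exp(-2*u) was incorrectly written as -(-u*exp(u) + exp(u))*exp(-2*u)
The later steps are derived from this incorrect expression, so the error originates in Step 2.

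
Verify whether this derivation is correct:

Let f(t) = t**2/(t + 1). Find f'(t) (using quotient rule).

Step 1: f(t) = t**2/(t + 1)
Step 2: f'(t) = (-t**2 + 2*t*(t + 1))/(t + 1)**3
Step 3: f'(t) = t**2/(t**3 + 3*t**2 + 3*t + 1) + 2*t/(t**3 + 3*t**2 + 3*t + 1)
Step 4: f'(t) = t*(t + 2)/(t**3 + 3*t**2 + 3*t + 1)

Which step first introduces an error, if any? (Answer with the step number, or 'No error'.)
Step 2

Step 2 is incorrect due to a wrong exponent.
The step shows: (-t**2 + 2*t*(t + 1))/(t + 1)**3
The correct value should be: (-t**2 + 2*t*(t + 1))/(t + 1)**2

Explanation: The exponent -2 on t + 1 was incorrectly written as -3: the term (-t**2 + 2*t*(t + 1))/(t + 1)**2 was incorrectly written as (-t**2 + 2*t*(t + 1))/(t + 1)**3
The later steps are derived from this incorrect expression, so the error originates in Step 2.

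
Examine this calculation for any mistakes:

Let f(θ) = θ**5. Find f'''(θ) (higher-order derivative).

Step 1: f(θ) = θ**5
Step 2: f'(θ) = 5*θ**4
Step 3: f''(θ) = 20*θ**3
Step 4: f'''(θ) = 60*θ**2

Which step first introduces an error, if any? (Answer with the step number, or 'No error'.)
No error

All steps in this derivation are correct.
The final answer f'''(θ) = 60*θ**2 is valid.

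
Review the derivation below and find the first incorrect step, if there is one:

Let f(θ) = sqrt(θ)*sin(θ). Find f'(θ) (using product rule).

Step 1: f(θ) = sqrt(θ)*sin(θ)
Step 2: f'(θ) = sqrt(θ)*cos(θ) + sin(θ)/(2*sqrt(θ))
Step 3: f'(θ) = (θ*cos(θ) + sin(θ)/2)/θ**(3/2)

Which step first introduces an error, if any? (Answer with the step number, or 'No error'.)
Step 3

Step 3 is incorrect due to a wrong exponent.
The step shows: (θ*cos(θ) + sin(θ)/2)/θ**(3/2)
The correct value should be: (θ*cos(θ) + sin(θ)/2)/sqrt(θ)

Explanation: The exponent -1/2 on θ was incorrectly written as -3/2: the term (θ*cos(θ) + sin(θ)/2)/sqrt(θ) was incorrectly written as (θ*cos(θ) + sin(θ)/2)/θ**(3/2)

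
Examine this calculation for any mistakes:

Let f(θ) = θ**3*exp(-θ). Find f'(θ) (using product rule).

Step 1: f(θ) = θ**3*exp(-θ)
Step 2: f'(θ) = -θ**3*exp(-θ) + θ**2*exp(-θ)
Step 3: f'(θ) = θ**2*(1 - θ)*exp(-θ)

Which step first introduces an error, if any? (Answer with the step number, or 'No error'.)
Step 2

Step 2 is incorrect due to a wrong coefficient.
The step shows: -θ**3*exp(-θ) + θ**2*exp(-θ)
The correct value should be: -θ**3*exp(-θ) + 3*θ**2*exp(-θ)

Explanation: The coefficient 3 was incorrectly written as 1: the term 3*θ**2*exp(-θ) was incorrectly written as θ**2*exp(-θ)
The later steps are derived from this incorrect expression, so the error originates in Step 2.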